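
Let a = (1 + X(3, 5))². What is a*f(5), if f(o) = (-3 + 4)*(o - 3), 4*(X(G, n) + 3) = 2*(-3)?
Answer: 49/2 ≈ 24.500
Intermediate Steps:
X(G, n) = -9/2 (X(G, n) = -3 + (2*(-3))/4 = -3 + (¼)*(-6) = -3 - 3/2 = -9/2)
f(o) = -3 + o (f(o) = 1*(-3 + o) = -3 + o)
a = 49/4 (a = (1 - 9/2)² = (-7/2)² = 49/4 ≈ 12.250)
a*f(5) = 49*(-3 + 5)/4 = (49/4)*2 = 49/2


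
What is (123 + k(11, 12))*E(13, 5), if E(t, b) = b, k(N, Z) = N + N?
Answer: 725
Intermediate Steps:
k(N, Z) = 2*N
(123 + k(11, 12))*E(13, 5) = (123 + 2*11)*5 = (123 + 22)*5 = 145*5 = 725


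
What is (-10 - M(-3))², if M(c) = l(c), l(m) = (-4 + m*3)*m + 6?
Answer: 3025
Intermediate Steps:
l(m) = 6 + m*(-4 + 3*m) (l(m) = (-4 + 3*m)*m + 6 = m*(-4 + 3*m) + 6 = 6 + m*(-4 + 3*m))
M(c) = 6 - 4*c + 3*c²
(-10 - M(-3))² = (-10 - (6 - 4*(-3) + 3*(-3)²))² = (-10 - (6 + 12 + 3*9))² = (-10 - (6 + 12 + 27))² = (-10 - 1*45)² = (-10 - 45)² = (-55)² = 3025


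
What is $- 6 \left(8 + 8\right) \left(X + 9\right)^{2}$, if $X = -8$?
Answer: $-96$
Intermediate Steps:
$- 6 \left(8 + 8\right) \left(X + 9\right)^{2} = - 6 \left(8 + 8\right) \left(-8 + 9\right)^{2} = \left(-6\right) 16 \cdot 1^{2} = \left(-96\right) 1 = -96$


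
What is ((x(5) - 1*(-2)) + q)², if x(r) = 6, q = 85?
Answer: 8649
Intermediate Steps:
((x(5) - 1*(-2)) + q)² = ((6 - 1*(-2)) + 85)² = ((6 + 2) + 85)² = (8 + 85)² = 93² = 8649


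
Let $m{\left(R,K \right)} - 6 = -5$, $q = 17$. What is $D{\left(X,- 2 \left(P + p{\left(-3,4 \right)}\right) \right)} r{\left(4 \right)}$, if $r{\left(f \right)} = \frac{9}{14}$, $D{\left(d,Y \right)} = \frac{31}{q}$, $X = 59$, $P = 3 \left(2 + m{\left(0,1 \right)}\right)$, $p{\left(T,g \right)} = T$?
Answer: $\frac{279}{238} \approx 1.1723$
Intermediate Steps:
$m{\left(R,K \right)} = 1$ ($m{\left(R,K \right)} = 6 - 5 = 1$)
$P = 9$ ($P = 3 \left(2 + 1\right) = 3 \cdot 3 = 9$)
$D{\left(d,Y \right)} = \frac{31}{17}$
$r{\left(f \right)} = \frac{9}{14}$ ($r{\left(f \right)} = 9 \cdot \frac{1}{14} = \frac{9}{14}$)
$D{\left(X,- 2 \left(P + p{\left(-3,4 \right)}\right) \right)} r{\left(4 \right)} = \frac{31}{17} \cdot \frac{9}{14} = \frac{279}{238}$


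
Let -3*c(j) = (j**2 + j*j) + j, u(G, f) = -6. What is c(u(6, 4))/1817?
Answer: -22/1817 ≈ -0.012108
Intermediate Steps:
c(j) = -2*j**2/3 - j/3 (c(j) = -((j**2 + j*j) + j)/3 = -((j**2 + j**2) + j)/3 = -(2*j**2 + j)/3 = -(j + 2*j**2)/3 = -2*j**2/3 - j/3)
c(u(6, 4))/1817 = -1/3*(-6)*(1 + 2*(-6))/1817 = -1/3*(-6)*(1 - 12)*(1/1817) = -1/3*(-6)*(-11)*(1/1817) = -22*1/1817 = -22/1817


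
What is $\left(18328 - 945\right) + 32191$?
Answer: $49574$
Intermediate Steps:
$\left(18328 - 945\right) + 32191 = 17383 + 32191 = 49574$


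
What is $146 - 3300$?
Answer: $-3154$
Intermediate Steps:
$146 - 3300 = -3154$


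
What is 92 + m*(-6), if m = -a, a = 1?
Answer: 98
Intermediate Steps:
m = -1 (m = -1*1 = -1)
92 + m*(-6) = 92 - 1*(-6) = 92 + 6 = 98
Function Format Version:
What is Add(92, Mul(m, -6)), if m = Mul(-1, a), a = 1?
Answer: 98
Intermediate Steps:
m = -1 (m = Mul(-1, 1) = -1)
Add(92, Mul(m, -6)) = Add(92, Mul(-1, -6)) = Add(92, 6) = 98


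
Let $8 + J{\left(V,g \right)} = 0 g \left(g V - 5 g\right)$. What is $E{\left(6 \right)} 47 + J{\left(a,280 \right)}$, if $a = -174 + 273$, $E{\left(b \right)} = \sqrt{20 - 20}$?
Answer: $-8$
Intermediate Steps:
$E{\left(b \right)} = 0$ ($E{\left(b \right)} = \sqrt{0} = 0$)
$a = 99$
$J{\left(V,g \right)} = -8$ ($J{\left(V,g \right)} = -8 + 0 g \left(g V - 5 g\right) = -8 + 0 \left(V g - 5 g\right) = -8 + 0 \left(- 5 g + V g\right) = -8 + 0 = -8$)
$E{\left(6 \right)} 47 + J{\left(a,280 \right)} = 0 \cdot 47 - 8 = 0 - 8 = -8$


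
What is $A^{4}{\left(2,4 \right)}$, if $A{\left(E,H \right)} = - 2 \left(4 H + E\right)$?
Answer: $1679616$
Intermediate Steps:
$A{\left(E,H \right)} = - 8 H - 2 E$ ($A{\left(E,H \right)} = - 2 \left(E + 4 H\right) = - 8 H - 2 E$)
$A^{4}{\left(2,4 \right)} = \left(\left(-8\right) 4 - 4\right)^{4} = \left(-32 - 4\right)^{4} = \left(-36\right)^{4} = 1679616$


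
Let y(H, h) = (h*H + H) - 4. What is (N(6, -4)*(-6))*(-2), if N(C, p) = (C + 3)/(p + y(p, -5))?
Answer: 27/2 ≈ 13.500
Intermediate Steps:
y(H, h) = -4 + H + H*h (y(H, h) = (H*h + H) - 4 = (H + H*h) - 4 = -4 + H + H*h)
N(C, p) = (3 + C)/(-4 - 3*p) (N(C, p) = (C + 3)/(p + (-4 + p + p*(-5))) = (3 + C)/(p + (-4 + p - 5*p)) = (3 + C)/(p + (-4 - 4*p)) = (3 + C)/(-4 - 3*p))
(N(6, -4)*(-6))*(-2) = (((3 + 6)/(-4 - 3*(-4)))*(-6))*(-2) = ((9/(-4 + 12))*(-6))*(-2) = ((9/8)*(-6))*(-2) = -27/4*(-2) = 27/2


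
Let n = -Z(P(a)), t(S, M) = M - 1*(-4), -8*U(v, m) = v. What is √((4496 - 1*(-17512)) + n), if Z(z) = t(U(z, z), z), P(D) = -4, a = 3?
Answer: 2*√5502 ≈ 148.35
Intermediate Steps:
U(v, m) = -v/8
t(S, M) = 4 + M (t(S, M) = M + 4 = 4 + M)
Z(z) = 4 + z
n = 0 (n = -(4 - 4) = -1*0 = 0)
√((4496 - 1*(-17512)) + n) = √((4496 - 1*(-17512)) + 0) = √((4496 + 17512) + 0) = √(22008 + 0) = √22008 = 2*√5502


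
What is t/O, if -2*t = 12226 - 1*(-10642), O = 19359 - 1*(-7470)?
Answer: -11434/26829 ≈ -0.42618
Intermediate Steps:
O = 26829 (O = 19359 + 7470 = 26829)
t = -11434 (t = -(12226 - 1*(-10642))/2 = -(12226 + 10642)/2 = -½*22868 = -11434)
t/O = -11434/26829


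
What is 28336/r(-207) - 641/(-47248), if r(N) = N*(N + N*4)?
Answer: 64180451/440115120 ≈ 0.14583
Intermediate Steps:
r(N) = 5*N² (r(N) = N*(N + 4*N) = N*(5*N) = 5*N²)
28336/r(-207) - 641/(-47248) = 28336/((5*(-207)²)) - 641/(-47248) = 28336/((5*42849)) - 641*(-1/47248) = 28336/214245 + 641/47248 = 28336*(1/214245) + 641/47248 = 1232/9315 + 641/47248 = 64180451/440115120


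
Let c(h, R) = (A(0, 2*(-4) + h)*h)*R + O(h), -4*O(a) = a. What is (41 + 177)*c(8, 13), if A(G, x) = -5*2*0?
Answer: -436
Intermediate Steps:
A(G, x) = 0 (A(G, x) = -10*0 = 0)
O(a) = -a/4
c(h, R) = -h/4 (c(h, R) = (0*h)*R - h/4 = 0*R - h/4 = 0 - h/4 = -h/4)
(41 + 177)*c(8, 13) = (41 + 177)*(-¼*8) = 218*(-2) = -436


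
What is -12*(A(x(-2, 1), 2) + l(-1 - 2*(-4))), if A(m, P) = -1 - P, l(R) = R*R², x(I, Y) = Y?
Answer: -4080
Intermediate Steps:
l(R) = R³
-12*(A(x(-2, 1), 2) + l(-1 - 2*(-4))) = -12*((-1 - 1*2) + (-1 - 2*(-4))³) = -12*((-1 - 2) + (-1 + 8)³) = -12*(-3 + 7³) = -12*(-3 + 343) = -12*340 = -4080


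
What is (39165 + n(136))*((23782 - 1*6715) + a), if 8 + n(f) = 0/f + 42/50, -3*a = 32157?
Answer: 6214349208/25 ≈ 2.4857e+8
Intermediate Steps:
a = -10719 (a = -⅓*32157 = -10719)
n(f) = -179/25 (n(f) = -8 + (0/f + 42/50) = -8 + (0 + 42*(1/50)) = -8 + (0 + 21/25) = -8 + 21/25 = -179/25)
(39165 + n(136))*((23782 - 1*6715) + a) = (39165 - 179/25)*((23782 - 1*6715) - 10719) = 978946*((23782 - 6715) - 10719)/25 = 978946*(17067 - 10719)/25 = (978946/25)*6348 = 6214349208/25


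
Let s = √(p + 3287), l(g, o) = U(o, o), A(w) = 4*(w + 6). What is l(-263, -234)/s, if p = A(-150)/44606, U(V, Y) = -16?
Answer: -16*√1635025636919/73309673 ≈ -0.27908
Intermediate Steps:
A(w) = 24 + 4*w (A(w) = 4*(6 + w) = 24 + 4*w)
l(g, o) = -16
p = -288/22303 (p = (24 + 4*(-150))/44606 = (24 - 600)*(1/44606) = -576*1/44606 = -288/22303 ≈ -0.012913)
s = √1635025636919/22303 (s = √(-288/22303 + 3287) = √(73309673/22303) = √1635025636919/22303 ≈ 57.332)
l(-263, -234)/s = -16*√1635025636919/73309673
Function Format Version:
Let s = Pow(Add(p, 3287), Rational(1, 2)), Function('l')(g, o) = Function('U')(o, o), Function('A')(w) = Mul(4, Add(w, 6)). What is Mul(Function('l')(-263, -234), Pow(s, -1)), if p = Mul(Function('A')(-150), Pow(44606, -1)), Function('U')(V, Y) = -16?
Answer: Mul(Rational(-16, 73309673), Pow(1635025636919, Rational(1, 2))) ≈ -0.27908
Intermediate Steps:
Function('A')(w) = Add(24, Mul(4, w)) (Function('A')(w) = Mul(4, Add(6, w)) = Add(24, Mul(4, w)))
Function('l')(g, o) = -16
p = Rational(-288, 22303) (p = Mul(Add(24, Mul(4, -150)), Pow(44606, -1)) = Mul(Add(24, -600), Rational(1, 44606)) = Mul(-576, Rational(1, 44606)) = Rational(-288, 22303) ≈ -0.012913)
s = Mul(Rational(1, 22303), Pow(1635025636919, Rational(1, 2))) (s = Pow(Add(Rational(-288, 22303), 3287), Rational(1, 2)) = Pow(Rational(73309673, 22303), Rational(1, 2)) = Mul(Rational(1, 22303), Pow(1635025636919, Rational(1, 2))) ≈ 57.332)
Mul(Function('l')(-263, -234), Pow(s, -1)) = Mul(-16, Pow(Mul(Rational(1, 22303), Pow(1635025636919, Rational(1, 2))), -1)) = Mul(-16, Mul(Rational(1, 73309673), Pow(1635025636919, Rational(1, 2)))) = Mul(Rational(-16, 73309673), Pow(1635025636919, Rational(1, 2)))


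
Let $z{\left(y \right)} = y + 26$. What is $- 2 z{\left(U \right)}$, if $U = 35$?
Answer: $-122$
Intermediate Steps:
$z{\left(y \right)} = 26 + y$
$- 2 z{\left(U \right)} = - 2 \left(26 + 35\right) = - 2 \cdot 61 = \left(-1\right) 122 = -122$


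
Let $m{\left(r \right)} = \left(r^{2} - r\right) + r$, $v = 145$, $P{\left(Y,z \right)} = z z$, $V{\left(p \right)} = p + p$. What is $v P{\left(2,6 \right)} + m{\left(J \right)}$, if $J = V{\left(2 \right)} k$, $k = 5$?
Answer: $5620$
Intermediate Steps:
$V{\left(p \right)} = 2 p$
$P{\left(Y,z \right)} = z^{2}$
$J = 20$ ($J = 2 \cdot 2 \cdot 5 = 4 \cdot 5 = 20$)
$m{\left(r \right)} = r^{2}$
$v P{\left(2,6 \right)} + m{\left(J \right)} = 145 \cdot 6^{2} + 20^{2} = 145 \cdot 36 + 400 = 5220 + 400 = 5620$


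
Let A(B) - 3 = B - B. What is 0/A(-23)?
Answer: 0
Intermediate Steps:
A(B) = 3 (A(B) = 3 + (B - B) = 3 + 0 = 3)
0/A(-23) = 0/3 = 0*(⅓) = 0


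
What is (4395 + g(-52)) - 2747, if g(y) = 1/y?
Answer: 85695/52 ≈ 1648.0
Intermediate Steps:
(4395 + g(-52)) - 2747 = (4395 + 1/(-52)) - 2747 = (4395 - 1/52) - 2747 = 228539/52 - 2747 = 85695/52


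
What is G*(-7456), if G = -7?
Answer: 52192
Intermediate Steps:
G*(-7456) = -7*(-7456) = 52192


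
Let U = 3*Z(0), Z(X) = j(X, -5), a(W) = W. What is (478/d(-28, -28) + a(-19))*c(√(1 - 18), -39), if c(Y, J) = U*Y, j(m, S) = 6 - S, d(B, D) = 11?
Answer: 807*I*√17 ≈ 3327.3*I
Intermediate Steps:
Z(X) = 11 (Z(X) = 6 - 1*(-5) = 6 + 5 = 11)
U = 33 (U = 3*11 = 33)
c(Y, J) = 33*Y
(478/d(-28, -28) + a(-19))*c(√(1 - 18), -39) = (478/11 - 19)*(33*√(1 - 18)) = (478*(1/11) - 19)*(33*√(-17)) = (478/11 - 19)*(33*(I*√17)) = 269*(33*I*√17)/11 = 807*I*√17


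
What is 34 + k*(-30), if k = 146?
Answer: -4346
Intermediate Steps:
34 + k*(-30) = 34 + 146*(-30) = 34 - 4380 = -4346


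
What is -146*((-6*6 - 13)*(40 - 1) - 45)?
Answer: 285576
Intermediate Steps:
-146*((-6*6 - 13)*(40 - 1) - 45) = -146*((-36 - 13)*39 - 45) = -146*(-49*39 - 45) = -146*(-1911 - 45) = -146*(-1956) = 285576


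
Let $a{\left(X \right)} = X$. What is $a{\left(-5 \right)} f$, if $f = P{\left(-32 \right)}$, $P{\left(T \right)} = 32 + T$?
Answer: $0$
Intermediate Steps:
$f = 0$ ($f = 32 - 32 = 0$)
$a{\left(-5 \right)} f = \left(-5\right) 0 = 0$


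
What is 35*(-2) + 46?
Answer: -24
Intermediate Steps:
35*(-2) + 46 = -70 + 46 = -24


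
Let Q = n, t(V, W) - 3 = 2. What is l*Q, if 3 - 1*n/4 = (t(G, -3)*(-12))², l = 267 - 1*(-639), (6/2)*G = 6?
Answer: -13035528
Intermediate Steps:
G = 2 (G = (⅓)*6 = 2)
t(V, W) = 5 (t(V, W) = 3 + 2 = 5)
l = 906 (l = 267 + 639 = 906)
n = -14388 (n = 12 - 4*(5*(-12))² = 12 - 4*(-60)² = 12 - 4*3600 = 12 - 14400 = -14388)
Q = -14388
l*Q = 906*(-14388) = -13035528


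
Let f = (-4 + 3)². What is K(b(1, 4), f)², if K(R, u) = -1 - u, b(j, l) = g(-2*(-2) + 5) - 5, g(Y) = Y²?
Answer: 4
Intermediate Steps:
b(j, l) = 76 (b(j, l) = (-2*(-2) + 5)² - 5 = (4 + 5)² - 5 = 9² - 5 = 81 - 5 = 76)
f = 1 (f = (-1)² = 1)
K(b(1, 4), f)² = (-1 - 1*1)² = (-1 - 1)² = (-2)² = 4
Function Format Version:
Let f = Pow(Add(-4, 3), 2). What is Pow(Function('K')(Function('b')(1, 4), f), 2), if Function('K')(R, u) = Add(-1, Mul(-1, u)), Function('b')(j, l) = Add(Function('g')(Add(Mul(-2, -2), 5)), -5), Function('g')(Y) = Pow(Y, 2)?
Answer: 4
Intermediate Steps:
Function('b')(j, l) = 76 (Function('b')(j, l) = Add(Pow(Add(Mul(-2, -2), 5), 2), -5) = Add(Pow(Add(4, 5), 2), -5) = Add(Pow(9, 2), -5) = Add(81, -5) = 76)
f = 1 (f = Pow(-1, 2) = 1)
Pow(Function('K')(Function('b')(1, 4), f), 2) = Pow(Add(-1, Mul(-1, 1)), 2) = Pow(Add(-1, -1), 2) = Pow(-2, 2) = 4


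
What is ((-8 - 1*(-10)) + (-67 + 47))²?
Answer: 324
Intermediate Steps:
((-8 - 1*(-10)) + (-67 + 47))² = ((-8 + 10) - 20)² = (2 - 20)² = (-18)² = 324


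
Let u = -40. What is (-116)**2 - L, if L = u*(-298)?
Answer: 1536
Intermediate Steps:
L = 11920 (L = -40*(-298) = 11920)
(-116)**2 - L = (-116)**2 - 1*11920 = 13456 - 11920 = 1536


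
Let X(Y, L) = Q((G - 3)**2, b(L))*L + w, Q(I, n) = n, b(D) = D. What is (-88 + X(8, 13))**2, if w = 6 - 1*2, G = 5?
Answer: 7225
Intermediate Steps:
w = 4 (w = 6 - 2 = 4)
X(Y, L) = 4 + L**2 (X(Y, L) = L*L + 4 = L**2 + 4 = 4 + L**2)
(-88 + X(8, 13))**2 = (-88 + (4 + 13**2))**2 = (-88 + (4 + 169))**2 = (-88 + 173)**2 = 85**2 = 7225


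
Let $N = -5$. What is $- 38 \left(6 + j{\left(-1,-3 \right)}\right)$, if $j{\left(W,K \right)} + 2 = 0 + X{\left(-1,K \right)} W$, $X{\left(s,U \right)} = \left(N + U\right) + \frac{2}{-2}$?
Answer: $-494$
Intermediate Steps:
$X{\left(s,U \right)} = -6 + U$ ($X{\left(s,U \right)} = \left(-5 + U\right) + \frac{2}{-2} = \left(-5 + U\right) + 2 \left(- \frac{1}{2}\right) = \left(-5 + U\right) - 1 = -6 + U$)
$j{\left(W,K \right)} = -2 + W \left(-6 + K\right)$ ($j{\left(W,K \right)} = -2 + \left(0 + \left(-6 + K\right) W\right) = -2 + \left(0 + W \left(-6 + K\right)\right) = -2 + W \left(-6 + K\right)$)
$- 38 \left(6 + j{\left(-1,-3 \right)}\right) = - 38 \left(6 - -7\right) = - 38 \left(6 + \left(-2 + 9\right)\right) = - 38 \left(6 + 7\right) = \left(-38\right) 13 = -494$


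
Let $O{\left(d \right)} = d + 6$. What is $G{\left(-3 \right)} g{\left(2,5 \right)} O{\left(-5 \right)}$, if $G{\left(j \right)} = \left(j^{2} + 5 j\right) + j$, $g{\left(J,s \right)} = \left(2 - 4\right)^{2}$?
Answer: $-36$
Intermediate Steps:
$g{\left(J,s \right)} = 4$ ($g{\left(J,s \right)} = \left(-2\right)^{2} = 4$)
$O{\left(d \right)} = 6 + d$
$G{\left(j \right)} = j^{2} + 6 j$
$G{\left(-3 \right)} g{\left(2,5 \right)} O{\left(-5 \right)} = - 3 \left(6 - 3\right) 4 \left(6 - 5\right) = \left(-3\right) 3 \cdot 4 \cdot 1 = \left(-9\right) 4 \cdot 1 = \left(-36\right) 1 = -36$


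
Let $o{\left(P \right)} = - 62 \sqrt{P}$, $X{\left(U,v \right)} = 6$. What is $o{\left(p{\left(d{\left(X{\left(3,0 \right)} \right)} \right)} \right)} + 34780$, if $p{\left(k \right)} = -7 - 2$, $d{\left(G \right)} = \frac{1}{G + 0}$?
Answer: $34780 - 186 i \approx 34780.0 - 186.0 i$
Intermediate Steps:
$d{\left(G \right)} = \frac{1}{G}$
$p{\left(k \right)} = -9$
$o{\left(p{\left(d{\left(X{\left(3,0 \right)} \right)} \right)} \right)} + 34780 = - 62 \sqrt{-9} + 34780 = - 62 \cdot 3 i + 34780 = - 186 i + 34780 = 34780 - 186 i$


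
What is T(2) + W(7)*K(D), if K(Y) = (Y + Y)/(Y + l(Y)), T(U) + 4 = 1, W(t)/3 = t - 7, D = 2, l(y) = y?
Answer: -3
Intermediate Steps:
W(t) = -21 + 3*t (W(t) = 3*(t - 7) = 3*(-7 + t) = -21 + 3*t)
T(U) = -3 (T(U) = -4 + 1 = -3)
K(Y) = 1 (K(Y) = (Y + Y)/(Y + Y) = (2*Y)/((2*Y)) = (2*Y)*(1/(2*Y)) = 1)
T(2) + W(7)*K(D) = -3 + (-21 + 3*7)*1 = -3 + (-21 + 21)*1 = -3 + 0*1 = -3 + 0 = -3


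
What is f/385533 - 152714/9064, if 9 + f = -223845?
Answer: -10150883203/582411852 ≈ -17.429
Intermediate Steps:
f = -223854 (f = -9 - 223845 = -223854)
f/385533 - 152714/9064 = -223854/385533 - 152714/9064 = -223854*1/385533 - 152714*1/9064 = -74618/128511 - 76357/4532 = -10150883203/582411852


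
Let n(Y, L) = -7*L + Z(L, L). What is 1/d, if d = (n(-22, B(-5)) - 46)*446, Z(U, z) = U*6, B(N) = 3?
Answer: -1/21854 ≈ -4.5758e-5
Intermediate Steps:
Z(U, z) = 6*U
n(Y, L) = -L (n(Y, L) = -7*L + 6*L = -L)
d = -21854 (d = (-1*3 - 46)*446 = (-3 - 46)*446 = -49*446 = -21854)
1/d = 1/(-21854) = -1/21854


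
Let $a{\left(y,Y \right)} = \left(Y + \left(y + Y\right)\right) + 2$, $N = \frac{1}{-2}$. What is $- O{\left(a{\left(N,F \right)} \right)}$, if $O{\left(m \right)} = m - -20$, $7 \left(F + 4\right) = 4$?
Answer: $- \frac{205}{14} \approx -14.643$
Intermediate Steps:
$N = - \frac{1}{2} \approx -0.5$
$F = - \frac{24}{7}$ ($F = -4 + \frac{1}{7} \cdot 4 = -4 + \frac{4}{7} = - \frac{24}{7} \approx -3.4286$)
$a{\left(y,Y \right)} = 2 + y + 2 Y$ ($a{\left(y,Y \right)} = \left(Y + \left(Y + y\right)\right) + 2 = \left(y + 2 Y\right) + 2 = 2 + y + 2 Y$)
$O{\left(m \right)} = 20 + m$ ($O{\left(m \right)} = m + 20 = 20 + m$)
$- O{\left(a{\left(N,F \right)} \right)} = - (20 + \left(2 - \frac{1}{2} + 2 \left(- \frac{24}{7}\right)\right)) = - (20 - \frac{75}{14}) = \left(-1\right) \frac{205}{14} = - \frac{205}{14}$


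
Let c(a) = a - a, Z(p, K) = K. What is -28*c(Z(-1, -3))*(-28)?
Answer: 0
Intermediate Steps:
c(a) = 0
-28*c(Z(-1, -3))*(-28) = -28*0*(-28) = 0*(-28) = 0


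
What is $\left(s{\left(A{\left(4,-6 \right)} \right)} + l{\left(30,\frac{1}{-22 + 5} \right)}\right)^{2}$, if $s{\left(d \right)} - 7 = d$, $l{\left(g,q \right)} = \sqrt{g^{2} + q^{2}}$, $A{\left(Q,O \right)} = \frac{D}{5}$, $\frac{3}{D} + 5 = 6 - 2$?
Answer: $\frac{6798461}{7225} + \frac{64 \sqrt{260101}}{85} \approx 1325.0$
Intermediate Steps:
$D = -3$ ($D = \frac{3}{-5 + \left(6 - 2\right)} = \frac{3}{-5 + 4} = \frac{3}{-1} = 3 \left(-1\right) = -3$)
$A{\left(Q,O \right)} = - \frac{3}{5}$
$s{\left(d \right)} = 7 + d$
$\left(s{\left(A{\left(4,-6 \right)} \right)} + l{\left(30,\frac{1}{-22 + 5} \right)}\right)^{2} = \left(\left(7 - \frac{3}{5}\right) + \sqrt{30^{2} + \left(\frac{1}{-22 + 5}\right)^{2}}\right)^{2} = \left(\frac{32}{5} + \sqrt{900 + \left(\frac{1}{-17}\right)^{2}}\right)^{2} = \left(\frac{32}{5} + \sqrt{900 + \left(- \frac{1}{17}\right)^{2}}\right)^{2} = \left(\frac{32}{5} + \sqrt{900 + \frac{1}{289}}\right)^{2} = \left(\frac{32}{5} + \sqrt{\frac{260101}{289}}\right)^{2} = \left(\frac{32}{5} + \frac{\sqrt{260101}}{17}\right)^{2}$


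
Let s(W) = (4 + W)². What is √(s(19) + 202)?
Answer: √731 ≈ 27.037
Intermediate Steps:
√(s(19) + 202) = √((4 + 19)² + 202) = √(23² + 202) = √(529 + 202) = √731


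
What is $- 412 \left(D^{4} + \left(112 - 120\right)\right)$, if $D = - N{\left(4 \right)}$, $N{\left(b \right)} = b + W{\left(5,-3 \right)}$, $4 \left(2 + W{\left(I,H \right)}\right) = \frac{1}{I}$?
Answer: $- \frac{159213383}{40000} \approx -3980.3$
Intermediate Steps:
$W{\left(I,H \right)} = -2 + \frac{1}{4 I}$
$N{\left(b \right)} = - \frac{39}{20} + b$ ($N{\left(b \right)} = b - \left(2 - \frac{1}{4 \cdot 5}\right) = b + \left(-2 + \frac{1}{4} \cdot \frac{1}{5}\right) = b + \left(-2 + \frac{1}{20}\right) = b - \frac{39}{20} = - \frac{39}{20} + b$)
$D = - \frac{41}{20}$ ($D = - (- \frac{39}{20} + 4) = \left(-1\right) \frac{41}{20} = - \frac{41}{20} \approx -2.05$)
$- 412 \left(D^{4} + \left(112 - 120\right)\right) = - 412 \left(\left(- \frac{41}{20}\right)^{4} + \left(112 - 120\right)\right) = - 412 \left(\frac{2825761}{160000} + \left(112 - 120\right)\right) = - 412 \left(\frac{2825761}{160000} - 8\right) = \left(-412\right) \frac{1545761}{160000} = - \frac{159213383}{40000}$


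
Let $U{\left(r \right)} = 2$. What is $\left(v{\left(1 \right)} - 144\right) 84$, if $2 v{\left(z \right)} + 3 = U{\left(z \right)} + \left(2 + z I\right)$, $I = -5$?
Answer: $-12264$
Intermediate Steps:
$v{\left(z \right)} = \frac{1}{2} - \frac{5 z}{2}$ ($v{\left(z \right)} = - \frac{3}{2} + \frac{2 + \left(2 + z \left(-5\right)\right)}{2} = - \frac{3}{2} + \frac{2 - \left(-2 + 5 z\right)}{2} = - \frac{3}{2} + \frac{4 - 5 z}{2} = - \frac{3}{2} - \left(-2 + \frac{5 z}{2}\right) = \frac{1}{2} - \frac{5 z}{2}$)
$\left(v{\left(1 \right)} - 144\right) 84 = \left(\left(\frac{1}{2} - \frac{5}{2}\right) - 144\right) 84 = \left(-2 - 144\right) 84 = \left(-146\right) 84 = -12264$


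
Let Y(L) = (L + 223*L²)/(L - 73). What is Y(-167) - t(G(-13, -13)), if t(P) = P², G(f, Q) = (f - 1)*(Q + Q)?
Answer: -950453/6 ≈ -1.5841e+5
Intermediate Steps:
G(f, Q) = 2*Q*(-1 + f) (G(f, Q) = (-1 + f)*(2*Q) = 2*Q*(-1 + f))
Y(L) = (L + 223*L²)/(-73 + L)
Y(-167) - t(G(-13, -13)) = -167*(1 + 223*(-167))/(-73 - 167) - (2*(-13)*(-1 - 13))² = -167*(1 - 37241)/(-240) - (2*(-13)*(-14))² = -167*(-1/240)*(-37240) - 1*364² = -155477/6 - 1*132496 = -155477/6 - 132496 = -950453/6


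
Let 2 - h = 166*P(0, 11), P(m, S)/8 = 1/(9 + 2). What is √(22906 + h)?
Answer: 2*√689315/11 ≈ 150.95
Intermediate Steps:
P(m, S) = 8/11 (P(m, S) = 8/(9 + 2) = 8/11)
h = -1306/11 (h = 2 - 166*8/11 = 2 - 1*1328/11 = 2 - 1328/11 = -1306/11 ≈ -118.73)
√(22906 + h) = √(22906 - 1306/11) = √(250660/11) = 2*√689315/11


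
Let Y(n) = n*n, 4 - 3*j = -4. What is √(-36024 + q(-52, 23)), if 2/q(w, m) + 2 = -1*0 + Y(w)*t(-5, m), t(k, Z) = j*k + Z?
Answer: I*√55370041550985/39205 ≈ 189.8*I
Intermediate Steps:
j = 8/3 (j = 4/3 - ⅓*(-4) = 4/3 + 4/3 = 8/3 ≈ 2.6667)
Y(n) = n²
t(k, Z) = Z + 8*k/3 (t(k, Z) = 8*k/3 + Z = Z + 8*k/3)
q(w, m) = 2/(-2 + w²*(-40/3 + m)) (q(w, m) = 2/(-2 + (-1*0 + w²*(m + (8/3)*(-5)))) = 2/(-2 + (0 + w²*(m - 40/3))) = 2/(-2 + (0 + w²*(-40/3 + m))) = 2/(-2 + w²*(-40/3 + m)))
√(-36024 + q(-52, 23)) = √(-36024 + 6/(-6 + (-52)²*(-40 + 3*23))) = √(-36024 + 6/(-6 + 2704*(-40 + 69))) = √(-36024 + 6/(-6 + 2704*29)) = √(-36024 + 6/(-6 + 78416)) = √(-36024 + 6/78410) = √(-36024 + 6*(1/78410)) = √(-36024 + 3/39205) = √(-1412320917/39205) = I*√55370041550985/39205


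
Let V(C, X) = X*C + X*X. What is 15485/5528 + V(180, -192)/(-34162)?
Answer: 258131029/94423768 ≈ 2.7337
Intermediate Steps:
V(C, X) = X**2 + C*X (V(C, X) = C*X + X**2 = X**2 + C*X)
15485/5528 + V(180, -192)/(-34162) = 15485/5528 - 192*(180 - 192)/(-34162) = 15485*(1/5528) - 192*(-12)*(-1/34162) = 15485/5528 + 2304*(-1/34162) = 15485/5528 - 1152/17081 = 258131029/94423768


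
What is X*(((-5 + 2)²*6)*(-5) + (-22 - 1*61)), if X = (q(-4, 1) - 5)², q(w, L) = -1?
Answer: -12708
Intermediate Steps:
X = 36 (X = (-1 - 5)² = (-6)² = 36)
X*(((-5 + 2)²*6)*(-5) + (-22 - 1*61)) = 36*(((-5 + 2)²*6)*(-5) + (-22 - 1*61)) = 36*(((-3)²*6)*(-5) + (-22 - 61)) = 36*((9*6)*(-5) - 83) = 36*(54*(-5) - 83) = 36*(-270 - 83) = 36*(-353) = -12708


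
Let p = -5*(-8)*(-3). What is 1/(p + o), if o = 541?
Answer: 1/421 ≈ 0.0023753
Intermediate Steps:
p = -120 (p = 40*(-3) = -120)
1/(p + o) = 1/(-120 + 541) = 1/421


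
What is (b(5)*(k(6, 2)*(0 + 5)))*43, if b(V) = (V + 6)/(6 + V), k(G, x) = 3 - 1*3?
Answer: 0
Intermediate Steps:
k(G, x) = 0 (k(G, x) = 3 - 3 = 0)
b(V) = 1 (b(V) = (6 + V)/(6 + V) = 1)
(b(5)*(k(6, 2)*(0 + 5)))*43 = (1*(0*(0 + 5)))*43 = (1*(0*5))*43 = (1*0)*43 = 0*43 = 0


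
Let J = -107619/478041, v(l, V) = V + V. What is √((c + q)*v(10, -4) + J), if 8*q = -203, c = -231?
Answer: 2*√13018045337482/159347 ≈ 45.285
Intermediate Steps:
v(l, V) = 2*V
q = -203/8 (q = (⅛)*(-203) = -203/8 ≈ -25.375)
J = -35873/159347 (J = -107619*1/478041 = -35873/159347 ≈ -0.22513)
√((c + q)*v(10, -4) + J) = √((-231 - 203/8)*(2*(-4)) - 35873/159347) = √(-2051/8*(-8) - 35873/159347) = √(2051 - 35873/159347) = √(326784824/159347) = 2*√13018045337482/159347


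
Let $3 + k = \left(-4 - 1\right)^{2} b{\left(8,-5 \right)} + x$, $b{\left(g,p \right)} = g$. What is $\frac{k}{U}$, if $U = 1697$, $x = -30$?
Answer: $\frac{167}{1697} \approx 0.098409$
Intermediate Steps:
$k = 167$ ($k = -3 - \left(30 - \left(-4 - 1\right)^{2} \cdot 8\right) = -3 - \left(30 - \left(-5\right)^{2} \cdot 8\right) = -3 + \left(25 \cdot 8 - 30\right) = -3 + \left(200 - 30\right) = -3 + 170 = 167$)
$\frac{k}{U} = \frac{167}{1697}$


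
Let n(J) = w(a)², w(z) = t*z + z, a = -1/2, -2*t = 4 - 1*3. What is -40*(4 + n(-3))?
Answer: -325/2 ≈ -162.50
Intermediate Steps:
t = -½ (t = -(4 - 1*3)/2 = -(4 - 3)/2 = -½*1 = -½ ≈ -0.50000)
a = -½ (a = -1*½ = -½ ≈ -0.50000)
w(z) = z/2 (w(z) = -z/2 + z = z/2)
n(J) = 1/16 (n(J) = ((½)*(-½))² = (-¼)² = 1/16)
-40*(4 + n(-3)) = -40*(4 + 1/16) = -40*65/16 = -325/2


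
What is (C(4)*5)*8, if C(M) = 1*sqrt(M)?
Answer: 80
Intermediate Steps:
C(M) = sqrt(M)
(C(4)*5)*8 = (sqrt(4)*5)*8 = (2*5)*8 = 10*8 = 80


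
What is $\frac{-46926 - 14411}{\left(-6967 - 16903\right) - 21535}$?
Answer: $\frac{61337}{45405} \approx 1.3509$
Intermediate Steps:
$\frac{-46926 - 14411}{\left(-6967 - 16903\right) - 21535} = - \frac{61337}{-23870 - 21535} = - \frac{61337}{-45405} = \left(-61337\right) \left(- \frac{1}{45405}\right) = \frac{61337}{45405}$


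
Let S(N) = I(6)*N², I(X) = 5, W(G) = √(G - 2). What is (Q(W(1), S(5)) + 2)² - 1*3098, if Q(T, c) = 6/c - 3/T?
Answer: -48481339/15625 + 1536*I/125 ≈ -3102.8 + 12.288*I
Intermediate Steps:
W(G) = √(-2 + G)
S(N) = 5*N²
Q(T, c) = -3/T + 6/c
(Q(W(1), S(5)) + 2)² - 1*3098 = ((-3/√(-2 + 1) + 6/((5*5²))) + 2)² - 1*3098 = ((-3*(-I) + 6/((5*25))) + 2)² - 3098 = ((-3*(-I) + 6/125) + 2)² - 3098 = ((-(-3)*I + 6*(1/125)) + 2)² - 3098 = ((3*I + 6/125) + 2)² - 3098 = ((6/125 + 3*I) + 2)² - 3098 = (256/125 + 3*I)² - 3098 = -3098 + (256/125 + 3*I)²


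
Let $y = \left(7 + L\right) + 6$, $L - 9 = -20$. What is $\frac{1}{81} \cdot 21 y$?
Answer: $\frac{14}{27} \approx 0.51852$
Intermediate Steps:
$L = -11$ ($L = 9 - 20 = -11$)
$y = 2$ ($y = \left(7 - 11\right) + 6 = -4 + 6 = 2$)
$\frac{1}{81} \cdot 21 y = \frac{1}{81} \cdot 21 \cdot 2 = \frac{7}{27} \cdot 2 = \frac{14}{27}$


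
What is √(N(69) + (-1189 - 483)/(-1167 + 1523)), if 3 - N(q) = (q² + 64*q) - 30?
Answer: I*√72466826/89 ≈ 95.649*I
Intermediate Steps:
N(q) = 33 - q² - 64*q (N(q) = 3 - ((q² + 64*q) - 30) = 3 - (-30 + q² + 64*q) = 3 + (30 - q² - 64*q) = 33 - q² - 64*q)
√(N(69) + (-1189 - 483)/(-1167 + 1523)) = √((33 - 1*69² - 64*69) + (-1189 - 483)/(-1167 + 1523)) = √((33 - 1*4761 - 4416) - 1672/356) = √((33 - 4761 - 4416) - 1672*1/356) = √(-9144 - 418/89) = √(-814234/89) = I*√72466826/89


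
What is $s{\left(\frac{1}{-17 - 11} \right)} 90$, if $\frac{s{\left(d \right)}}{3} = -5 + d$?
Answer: $- \frac{19035}{14} \approx -1359.6$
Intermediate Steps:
$s{\left(d \right)} = -15 + 3 d$ ($s{\left(d \right)} = 3 \left(-5 + d\right) = -15 + 3 d$)
$s{\left(\frac{1}{-17 - 11} \right)} 90 = \left(-15 + \frac{3}{-17 - 11}\right) 90 = \left(-15 + \frac{3}{-28}\right) 90 = \left(-15 + 3 \left(- \frac{1}{28}\right)\right) 90 = \left(-15 - \frac{3}{28}\right) 90 = \left(- \frac{423}{28}\right) 90 = - \frac{19035}{14}$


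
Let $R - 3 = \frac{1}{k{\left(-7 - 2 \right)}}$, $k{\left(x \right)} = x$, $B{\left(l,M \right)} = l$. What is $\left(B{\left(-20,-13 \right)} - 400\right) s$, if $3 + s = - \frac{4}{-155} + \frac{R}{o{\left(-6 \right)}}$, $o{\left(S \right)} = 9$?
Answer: $\frac{932708}{837} \approx 1114.3$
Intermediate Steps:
$R = \frac{26}{9}$ ($R = 3 + \frac{1}{-7 - 2} = 3 + \frac{1}{-9} = 3 - \frac{1}{9} = \frac{26}{9} \approx 2.8889$)
$s = - \frac{33311}{12555}$ ($s = -3 + \left(- \frac{4}{-155} + \frac{26}{9 \cdot 9}\right) = -3 + \left(\left(-4\right) \left(- \frac{1}{155}\right) + \frac{26}{9} \cdot \frac{1}{9}\right) = -3 + \left(\frac{4}{155} + \frac{26}{81}\right) = -3 + \frac{4354}{12555} = - \frac{33311}{12555} \approx -2.6532$)
$\left(B{\left(-20,-13 \right)} - 400\right) s = \left(-20 - 400\right) \left(- \frac{33311}{12555}\right) = \left(-420\right) \left(- \frac{33311}{12555}\right) = \frac{932708}{837}$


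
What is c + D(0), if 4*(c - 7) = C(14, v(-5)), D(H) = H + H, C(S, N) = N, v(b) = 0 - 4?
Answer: 6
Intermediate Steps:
v(b) = -4
D(H) = 2*H
c = 6 (c = 7 + (¼)*(-4) = 7 - 1 = 6)
c + D(0) = 6 + 2*0 = 6 + 0 = 6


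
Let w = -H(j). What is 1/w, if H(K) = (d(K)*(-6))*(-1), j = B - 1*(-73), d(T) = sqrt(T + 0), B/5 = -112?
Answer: I*sqrt(487)/2922 ≈ 0.0075524*I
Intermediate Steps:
B = -560 (B = 5*(-112) = -560)
d(T) = sqrt(T)
j = -487 (j = -560 - 1*(-73) = -560 + 73 = -487)
H(K) = 6*sqrt(K) (H(K) = (sqrt(K)*(-6))*(-1) = -6*sqrt(K)*(-1) = 6*sqrt(K))
w = -6*I*sqrt(487) (w = -6*sqrt(-487) = -6*I*sqrt(487) ≈ -132.41*I)
1/w = 1/(-6*I*sqrt(487)) = I*sqrt(487)/2922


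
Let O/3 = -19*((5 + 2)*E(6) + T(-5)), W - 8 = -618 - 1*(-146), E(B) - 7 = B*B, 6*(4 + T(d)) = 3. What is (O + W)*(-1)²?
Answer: -34843/2 ≈ -17422.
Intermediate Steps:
T(d) = -7/2 (T(d) = -4 + (⅙)*3 = -4 + ½ = -7/2)
E(B) = 7 + B² (E(B) = 7 + B*B = 7 + B²)
W = -464 (W = 8 + (-618 - 1*(-146)) = 8 + (-618 + 146) = 8 - 472 = -464)
O = -33915/2 (O = 3*(-19*((5 + 2)*(7 + 6²) - 7/2)) = 3*(-19*(7*(7 + 36) - 7/2)) = 3*(-19*(7*43 - 7/2)) = 3*(-19*(301 - 7/2)) = 3*(-19*595/2) = 3*(-11305/2) = -33915/2 ≈ -16958.)
(O + W)*(-1)² = (-33915/2 - 464)*(-1)² = -34843/2*1 = -34843/2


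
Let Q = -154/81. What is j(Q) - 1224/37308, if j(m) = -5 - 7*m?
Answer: 2084095/251829 ≈ 8.2758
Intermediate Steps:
Q = -154/81 (Q = -154*1/81 = -154/81 ≈ -1.9012)
j(Q) - 1224/37308 = (-5 - 7*(-154/81)) - 1224/37308 = (-5 + 1078/81) - 1224/37308 = 673/81 - 1*102/3109 = 673/81 - 102/3109 = 2084095/251829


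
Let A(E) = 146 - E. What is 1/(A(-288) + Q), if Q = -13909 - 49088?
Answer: -1/62563 ≈ -1.5984e-5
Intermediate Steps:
Q = -62997
1/(A(-288) + Q) = 1/((146 - 1*(-288)) - 62997) = 1/((146 + 288) - 62997) = 1/(434 - 62997) = 1/(-62563) = -1/62563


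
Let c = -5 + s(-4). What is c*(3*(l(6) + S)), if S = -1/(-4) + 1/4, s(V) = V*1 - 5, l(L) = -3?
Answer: 105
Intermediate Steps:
s(V) = -5 + V (s(V) = V - 5 = -5 + V)
S = ½ (S = -1*(-¼) + 1*(¼) = ¼ + ¼ = ½ ≈ 0.50000)
c = -14 (c = -5 + (-5 - 4) = -5 - 9 = -14)
c*(3*(l(6) + S)) = -42*(-3 + ½) = -42*(-5)/2 = -14*(-15/2) = 105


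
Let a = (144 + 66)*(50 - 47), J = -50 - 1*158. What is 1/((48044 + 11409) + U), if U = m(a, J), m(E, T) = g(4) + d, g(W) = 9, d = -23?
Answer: 1/59439 ≈ 1.6824e-5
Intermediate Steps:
J = -208 (J = -50 - 158 = -208)
a = 630 (a = 210*3 = 630)
m(E, T) = -14 (m(E, T) = 9 - 23 = -14)
U = -14
1/((48044 + 11409) + U) = 1/((48044 + 11409) - 14) = 1/(59453 - 14) = 1/59439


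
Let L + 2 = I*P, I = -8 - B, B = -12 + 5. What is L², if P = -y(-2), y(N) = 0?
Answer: 4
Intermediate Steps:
B = -7
I = -1 (I = -8 - 1*(-7) = -8 + 7 = -1)
P = 0 (P = -1*0 = 0)
L = -2 (L = -2 - 1*0 = -2 + 0 = -2)
L² = (-2)² = 4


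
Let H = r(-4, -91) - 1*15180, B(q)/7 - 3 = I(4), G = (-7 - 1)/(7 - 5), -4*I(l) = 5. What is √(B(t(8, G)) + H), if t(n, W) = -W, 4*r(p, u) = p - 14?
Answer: I*√60689/2 ≈ 123.18*I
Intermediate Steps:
I(l) = -5/4 (I(l) = -¼*5 = -5/4)
G = -4 (G = -8/2 = -8*½ = -4)
r(p, u) = -7/2 + p/4 (r(p, u) = (p - 14)/4 = (-14 + p)/4 = -7/2 + p/4)
B(q) = 49/4 (B(q) = 21 + 7*(-5/4) = 21 - 35/4 = 49/4)
H = -30369/2 (H = (-7/2 + (¼)*(-4)) - 1*15180 = (-7/2 - 1) - 15180 = -9/2 - 15180 = -30369/2 ≈ -15185.)
√(B(t(8, G)) + H) = √(49/4 - 30369/2) = √(-60689/4) = I*√60689/2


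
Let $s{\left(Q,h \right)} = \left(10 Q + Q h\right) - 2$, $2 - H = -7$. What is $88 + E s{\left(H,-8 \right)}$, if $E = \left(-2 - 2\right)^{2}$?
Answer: $344$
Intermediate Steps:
$H = 9$ ($H = 2 - -7 = 2 + 7 = 9$)
$s{\left(Q,h \right)} = -2 + 10 Q + Q h$
$E = 16$ ($E = \left(-4\right)^{2} = 16$)
$88 + E s{\left(H,-8 \right)} = 88 + 16 \left(-2 + 10 \cdot 9 + 9 \left(-8\right)\right) = 88 + 16 \left(-2 + 90 - 72\right) = 88 + 16 \cdot 16 = 88 + 256 = 344$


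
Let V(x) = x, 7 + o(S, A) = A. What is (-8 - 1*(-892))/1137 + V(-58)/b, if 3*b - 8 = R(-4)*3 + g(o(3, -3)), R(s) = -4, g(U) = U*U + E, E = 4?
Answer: -54719/56850 ≈ -0.96251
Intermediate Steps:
o(S, A) = -7 + A
g(U) = 4 + U**2 (g(U) = U*U + 4 = U**2 + 4 = 4 + U**2)
b = 100/3 (b = 8/3 + (-4*3 + (4 + (-7 - 3)**2))/3 = 8/3 + (-12 + (4 + (-10)**2))/3 = 8/3 + (-12 + (4 + 100))/3 = 8/3 + (-12 + 104)/3 = 8/3 + (1/3)*92 = 8/3 + 92/3 = 100/3 ≈ 33.333)
(-8 - 1*(-892))/1137 + V(-58)/b = (-8 - 1*(-892))/1137 - 58/100/3 = (-8 + 892)*(1/1137) - 58*3/100 = 884*(1/1137) - 87/50 = 884/1137 - 87/50 = -54719/56850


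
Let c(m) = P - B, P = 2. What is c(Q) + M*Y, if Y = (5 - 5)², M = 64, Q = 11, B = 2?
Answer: 0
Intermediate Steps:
c(m) = 0 (c(m) = 2 - 1*2 = 2 - 2 = 0)
Y = 0 (Y = 0² = 0)
c(Q) + M*Y = 0 + 64*0 = 0 + 0 = 0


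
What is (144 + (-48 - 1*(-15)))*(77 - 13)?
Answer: 7104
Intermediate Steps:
(144 + (-48 - 1*(-15)))*(77 - 13) = (144 + (-48 + 15))*64 = (144 - 33)*64 = 111*64 = 7104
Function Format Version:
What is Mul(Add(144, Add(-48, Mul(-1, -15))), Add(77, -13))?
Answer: 7104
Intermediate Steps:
Mul(Add(144, Add(-48, Mul(-1, -15))), Add(77, -13)) = Mul(Add(144, Add(-48, 15)), 64) = Mul(Add(144, -33), 64) = Mul(111, 64) = 7104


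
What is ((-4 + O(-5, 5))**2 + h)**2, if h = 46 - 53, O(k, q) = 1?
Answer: 4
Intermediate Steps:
h = -7
((-4 + O(-5, 5))**2 + h)**2 = ((-4 + 1)**2 - 7)**2 = ((-3)**2 - 7)**2 = (9 - 7)**2 = 2**2 = 4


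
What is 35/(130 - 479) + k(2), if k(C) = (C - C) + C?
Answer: 663/349 ≈ 1.8997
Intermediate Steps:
k(C) = C (k(C) = 0 + C = C)
35/(130 - 479) + k(2) = 35/(130 - 479) + 2 = 35/(-349) + 2 = 35*(-1/349) + 2 = -35/349 + 2 = 663/349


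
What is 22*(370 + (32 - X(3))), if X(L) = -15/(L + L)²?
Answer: 53119/6 ≈ 8853.2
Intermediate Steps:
X(L) = -15/(4*L²) (X(L) = -15*1/(4*L²) = -15/(4*L²))
22*(370 + (32 - X(3))) = 22*(370 + (32 - (-15)/(4*3²))) = 22*(370 + (32 - (-15)/(4*9))) = 22*(370 + (32 - 1*(-5/12))) = 22*(370 + (32 + 5/12)) = 22*(370 + 389/12) = 22*(4829/12) = 53119/6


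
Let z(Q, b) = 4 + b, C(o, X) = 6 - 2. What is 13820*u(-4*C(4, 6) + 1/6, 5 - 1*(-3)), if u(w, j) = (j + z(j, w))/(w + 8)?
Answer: 317860/47 ≈ 6763.0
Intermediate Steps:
C(o, X) = 4
u(w, j) = (4 + j + w)/(8 + w) (u(w, j) = (j + (4 + w))/(w + 8) = (4 + j + w)/(8 + w))
13820*u(-4*C(4, 6) + 1/6, 5 - 1*(-3)) = 13820*((4 + (5 - 1*(-3)) + (-4*4 + 1/6))/(8 + (-4*4 + 1/6))) = 13820*((4 + (5 + 3) + (-16 + ⅙))/(8 + (-16 + ⅙))) = 13820*((4 + 8 - 95/6)/(8 - 95/6)) = 13820*(-23/6/(-47/6)) = 13820*(-6/47*(-23/6)) = 13820*(23/47) = 317860/47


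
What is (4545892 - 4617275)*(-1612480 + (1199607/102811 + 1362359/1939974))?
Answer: 22957325598061490913199/199450666914 ≈ 1.1510e+11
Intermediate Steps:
(4545892 - 4617275)*(-1612480 + (1199607/102811 + 1362359/1939974)) = -71383*(-1612480 + (1199607*(1/102811) + 1362359*(1/1939974))) = -71383*(-1612480 + (1199607/102811 + 1362359/1939974)) = -71383*(-1612480 + 2467271881367/199450666914) = -71383*(-321607744113605353/199450666914) = 22957325598061490913199/199450666914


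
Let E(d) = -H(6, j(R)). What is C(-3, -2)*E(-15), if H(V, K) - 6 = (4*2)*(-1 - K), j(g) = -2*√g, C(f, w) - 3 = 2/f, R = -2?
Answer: 14/3 - 112*I*√2/3 ≈ 4.6667 - 52.797*I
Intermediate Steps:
C(f, w) = 3 + 2/f
H(V, K) = -2 - 8*K (H(V, K) = 6 + (4*2)*(-1 - K) = 6 + 8*(-1 - K) = 6 + (-8 - 8*K) = -2 - 8*K)
E(d) = 2 - 16*I*√2 (E(d) = -(-2 - (-16)*√(-2)) = -(-2 - (-16)*I*√2) = -(-2 + 16*I*√2) = 2 - 16*I*√2)
C(-3, -2)*E(-15) = (3 + 2/(-3))*(2 - 16*I*√2) = (3 + 2*(-⅓))*(2 - 16*I*√2) = (3 - ⅔)*(2 - 16*I*√2) = 7*(2 - 16*I*√2)/3 = 14/3 - 112*I*√2/3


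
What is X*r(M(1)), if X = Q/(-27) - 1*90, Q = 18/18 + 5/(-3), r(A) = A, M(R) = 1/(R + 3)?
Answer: -1822/81 ≈ -22.494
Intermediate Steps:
M(R) = 1/(3 + R)
Q = -2/3 (Q = 18*(1/18) + 5*(-1/3) = 1 - 5/3 = -2/3 ≈ -0.66667)
X = -7288/81 (X = -2/3/(-27) - 1*90 = -2/3*(-1/27) - 90 = 2/81 - 90 = -7288/81 ≈ -89.975)
X*r(M(1)) = -7288/(81*(3 + 1)) = -7288/81/4 = -7288/81*1/4 = -1822/81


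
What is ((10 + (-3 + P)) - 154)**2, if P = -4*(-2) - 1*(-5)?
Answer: 17956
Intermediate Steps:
P = 13 (P = 8 + 5 = 13)
((10 + (-3 + P)) - 154)**2 = ((10 + (-3 + 13)) - 154)**2 = ((10 + 10) - 154)**2 = (20 - 154)**2 = (-134)**2 = 17956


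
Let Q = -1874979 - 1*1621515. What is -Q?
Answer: 3496494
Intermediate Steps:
Q = -3496494 (Q = -1874979 - 1621515 = -3496494)
-Q = -1*(-3496494) = 3496494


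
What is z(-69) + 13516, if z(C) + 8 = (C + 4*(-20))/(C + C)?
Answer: 1864253/138 ≈ 13509.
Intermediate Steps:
z(C) = -8 + (-80 + C)/(2*C) (z(C) = -8 + (C + 4*(-20))/(C + C) = -8 + (C - 80)/((2*C)) = -8 + (-80 + C)*(1/(2*C)) = -8 + (-80 + C)/(2*C))
z(-69) + 13516 = (-15/2 - 40/(-69)) + 13516 = (-15/2 - 40*(-1/69)) + 13516 = (-15/2 + 40/69) + 13516 = -955/138 + 13516 = 1864253/138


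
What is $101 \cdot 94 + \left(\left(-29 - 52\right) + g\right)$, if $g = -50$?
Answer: $9363$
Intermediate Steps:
$101 \cdot 94 + \left(\left(-29 - 52\right) + g\right) = 101 \cdot 94 - 131 = 9494 - 131 = 9363$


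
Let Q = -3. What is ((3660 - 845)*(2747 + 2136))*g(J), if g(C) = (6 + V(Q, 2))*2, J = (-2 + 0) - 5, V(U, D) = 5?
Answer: 302404190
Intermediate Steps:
J = -7 (J = -2 - 5 = -7)
g(C) = 22 (g(C) = (6 + 5)*2 = 11*2 = 22)
((3660 - 845)*(2747 + 2136))*g(J) = ((3660 - 845)*(2747 + 2136))*22 = (2815*4883)*22 = 13745645*22 = 302404190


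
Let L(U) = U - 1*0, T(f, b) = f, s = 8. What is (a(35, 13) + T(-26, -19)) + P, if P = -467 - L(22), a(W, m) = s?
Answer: -507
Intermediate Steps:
a(W, m) = 8
L(U) = U (L(U) = U + 0 = U)
P = -489 (P = -467 - 1*22 = -467 - 22 = -489)
(a(35, 13) + T(-26, -19)) + P = (8 - 26) - 489 = -18 - 489 = -507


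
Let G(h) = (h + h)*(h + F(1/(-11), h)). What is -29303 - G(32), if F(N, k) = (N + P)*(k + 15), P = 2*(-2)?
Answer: -209501/11 ≈ -19046.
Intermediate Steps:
P = -4
F(N, k) = (-4 + N)*(15 + k) (F(N, k) = (N - 4)*(k + 15) = (-4 + N)*(15 + k))
G(h) = 2*h*(-675/11 - 34*h/11) (G(h) = (h + h)*(h + (-60 - 4*h + 15/(-11) + h/(-11))) = (2*h)*(h + (-60 - 4*h + 15*(-1/11) - h/11)) = (2*h)*(h + (-60 - 4*h - 15/11 - h/11)) = (2*h)*(h + (-675/11 - 45*h/11)) = (2*h)*(-675/11 - 34*h/11) = 2*h*(-675/11 - 34*h/11))
-29303 - G(32) = -29303 - (-2)*32*(675 + 34*32)/11 = -29303 - (-2)*32*(675 + 1088)/11 = -29303 - (-2)*32*1763/11 = -29303 - 1*(-112832/11) = -29303 + 112832/11 = -209501/11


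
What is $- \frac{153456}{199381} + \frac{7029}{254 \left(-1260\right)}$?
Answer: $- \frac{801801703}{1012855480} \approx -0.79163$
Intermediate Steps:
$- \frac{153456}{199381} + \frac{7029}{254 \left(-1260\right)} = \left(-153456\right) \frac{1}{199381} + \frac{7029}{-320040} = - \frac{153456}{199381} + 7029 \left(- \frac{1}{320040}\right) = - \frac{153456}{199381} - \frac{781}{35560} = - \frac{801801703}{1012855480}$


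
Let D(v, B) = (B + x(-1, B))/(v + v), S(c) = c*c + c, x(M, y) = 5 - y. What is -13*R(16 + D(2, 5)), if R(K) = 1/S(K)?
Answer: -208/5037 ≈ -0.041294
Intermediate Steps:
S(c) = c + c**2 (S(c) = c**2 + c = c + c**2)
D(v, B) = 5/(2*v) (D(v, B) = (B + (5 - B))/(v + v) = 5/((2*v)) = 5*(1/(2*v)) = 5/(2*v))
R(K) = 1/(K*(1 + K))
-13*R(16 + D(2, 5)) = -13/((16 + (5/2)/2)*(1 + (16 + (5/2)/2))) = -13/((16 + (5/2)*(1/2))*(1 + (16 + (5/2)*(1/2)))) = -13/((16 + 5/4)*(1 + (16 + 5/4))) = -13/(69/4*(1 + 69/4)) = -52/(69*73/4) = -52*4/(69*73) = -13*16/5037 = -208/5037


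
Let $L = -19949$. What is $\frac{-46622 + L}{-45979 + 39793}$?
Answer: $\frac{66571}{6186} \approx 10.762$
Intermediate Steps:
$\frac{-46622 + L}{-45979 + 39793} = \frac{-46622 - 19949}{-45979 + 39793} = - \frac{66571}{-6186} = \left(-66571\right) \left(- \frac{1}{6186}\right) = \frac{66571}{6186}$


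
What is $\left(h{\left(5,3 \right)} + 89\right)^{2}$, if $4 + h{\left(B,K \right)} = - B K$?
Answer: $4900$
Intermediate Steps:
$h{\left(B,K \right)} = -4 - B K$ ($h{\left(B,K \right)} = -4 + - B K = -4 - B K$)
$\left(h{\left(5,3 \right)} + 89\right)^{2} = \left(\left(-4 - 5 \cdot 3\right) + 89\right)^{2} = \left(\left(-4 - 15\right) + 89\right)^{2} = \left(-19 + 89\right)^{2} = 70^{2} = 4900$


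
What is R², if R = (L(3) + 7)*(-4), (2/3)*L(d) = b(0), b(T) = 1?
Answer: 1156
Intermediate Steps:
L(d) = 3/2 (L(d) = (3/2)*1 = 3/2)
R = -34 (R = (3/2 + 7)*(-4) = (17/2)*(-4) = -34)
R² = (-34)² = 1156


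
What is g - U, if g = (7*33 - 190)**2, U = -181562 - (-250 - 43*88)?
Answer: 179209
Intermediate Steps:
U = -177528 (U = -181562 - (-250 - 3784) = -181562 - 1*(-4034) = -181562 + 4034 = -177528)
g = 1681 (g = (231 - 190)**2 = 41**2 = 1681)
g - U = 1681 - 1*(-177528) = 1681 + 177528 = 179209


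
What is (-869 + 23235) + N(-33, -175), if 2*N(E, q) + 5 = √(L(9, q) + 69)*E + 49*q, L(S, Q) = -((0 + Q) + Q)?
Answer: 18076 - 33*√419/2 ≈ 17738.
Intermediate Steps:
L(S, Q) = -2*Q (L(S, Q) = -(Q + Q) = -2*Q)
N(E, q) = -5/2 + 49*q/2 + E*√(69 - 2*q)/2 (N(E, q) = -5/2 + (√(-2*q + 69)*E + 49*q)/2 = -5/2 + (√(69 - 2*q)*E + 49*q)/2 = -5/2 + (E*√(69 - 2*q) + 49*q)/2 = -5/2 + (49*q + E*√(69 - 2*q))/2 = -5/2 + (49*q/2 + E*√(69 - 2*q)/2) = -5/2 + 49*q/2 + E*√(69 - 2*q)/2)
(-869 + 23235) + N(-33, -175) = (-869 + 23235) + (-5/2 + (49/2)*(-175) + (½)*(-33)*√(69 - 2*(-175))) = 22366 + (-5/2 - 8575/2 + (½)*(-33)*√(69 + 350)) = 22366 + (-5/2 - 8575/2 + (½)*(-33)*√419) = 22366 + (-5/2 - 8575/2 - 33*√419/2) = 22366 + (-4290 - 33*√419/2) = 18076 - 33*√419/2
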